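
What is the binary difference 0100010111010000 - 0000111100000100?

Method 1 - Direct subtraction (column by column from the right: bit − bit − borrow-in; if negative, add 2 and borrow 1 from the next column):
borrow: 0111110000011000
        0100010111010000
-       0000111100000100
------------------------
        0011011011001100

Method 2 - Add two's complement:
Two's complement of 0000111100000100: invert → 1111000011111011, add 1 → 1111000011111100
  0100010111010000
+ 1111000011111100
------------------
 10011011011001100  (end carry out of the top bit = 1)
Discarding the end carry: 0011011011001100
Decimal check:
  0100010111010000 = 16384 + 1024 + 256 + 128 + 64 + 16 = 17872
  0000111100000100 = 2048 + 1024 + 512 + 256 + 4 = 3844
  17872 - 3844 = 14028, and 0011011011001100 = 8192 + 4096 + 1024 + 512 + 128 + 64 + 8 + 4 = 14028 ✓



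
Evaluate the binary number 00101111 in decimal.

Sum of powers of 2 for each 1-bit:
2^0 + 2^1 + 2^2 + 2^3 + 2^5
= 1 + 2 + 4 + 8 + 32
= 47



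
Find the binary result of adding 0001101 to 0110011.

Add column by column from the right: bit + bit + carry-in; write the sum mod 2, carry 1 when the sum is 2 or 3.
carry:  1111110
        0001101
+       0110011
---------------
       01000000
(the carry out of the leftmost column, 0, becomes the leading bit)
Decimal check:
  0001101 = 8 + 4 + 1 = 13
  0110011 = 32 + 16 + 2 + 1 = 51
  13 + 51 = 64, and 01000000 = 64 ✓



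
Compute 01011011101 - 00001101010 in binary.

Method 1 - Direct subtraction (column by column from the right: bit − bit − borrow-in; if negative, add 2 and borrow 1 from the next column):
borrow: 00011000100
        01011011101
-       00001101010
-------------------
        01001110011

Method 2 - Add two's complement:
Two's complement of 00001101010: invert → 11110010101, add 1 → 11110010110
  01011011101
+ 11110010110
-------------
 101001110011  (end carry out of the top bit = 1)
Discarding the end carry: 01001110011
Decimal check:
  01011011101 = 512 + 128 + 64 + 16 + 8 + 4 + 1 = 733
  00001101010 = 64 + 32 + 8 + 2 = 106
  733 - 106 = 627, and 01001110011 = 512 + 64 + 32 + 16 + 2 + 1 = 627 ✓



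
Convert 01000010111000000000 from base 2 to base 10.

Sum of powers of 2 for each 1-bit:
2^9 + 2^10 + 2^11 + 2^13 + 2^18
= 512 + 1024 + 2048 + 8192 + 262144
= 273920



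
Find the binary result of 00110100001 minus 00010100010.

Method 1 - Direct subtraction (column by column from the right: bit − bit − borrow-in; if negative, add 2 and borrow 1 from the next column):
borrow: 00111111100
        00110100001
-       00010100010
-------------------
        00011111111

Method 2 - Add two's complement:
Two's complement of 00010100010: invert → 11101011101, add 1 → 11101011110
  00110100001
+ 11101011110
-------------
 100011111111  (end carry out of the top bit = 1)
Discarding the end carry: 00011111111
Decimal check:
  00110100001 = 256 + 128 + 32 + 1 = 417
  00010100010 = 128 + 32 + 2 = 162
  417 - 162 = 255, and 00011111111 = 128 + 64 + 32 + 16 + 8 + 4 + 2 + 1 = 255 ✓



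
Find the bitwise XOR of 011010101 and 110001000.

XOR: 1 when bits differ
  011010101
^ 110001000
-----------
  101011101
Decimal: 213 ^ 392 = 349



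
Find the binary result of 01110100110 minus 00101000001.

Method 1 - Direct subtraction (column by column from the right: bit − bit − borrow-in; if negative, add 2 and borrow 1 from the next column):
borrow: 00010000010
        01110100110
-       00101000001
-------------------
        01001100101

Method 2 - Add two's complement:
Two's complement of 00101000001: invert → 11010111110, add 1 → 11010111111
  01110100110
+ 11010111111
-------------
 101001100101  (end carry out of the top bit = 1)
Discarding the end carry: 01001100101
Decimal check:
  01110100110 = 512 + 256 + 128 + 32 + 4 + 2 = 934
  00101000001 = 256 + 64 + 1 = 321
  934 - 321 = 613, and 01001100101 = 512 + 64 + 32 + 4 + 1 = 613 ✓



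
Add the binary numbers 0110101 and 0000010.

Add column by column from the right: bit + bit + carry-in; write the sum mod 2, carry 1 when the sum is 2 or 3.
carry:  0000000
        0110101
+       0000010
---------------
       00110111
(the carry out of the leftmost column, 0, becomes the leading bit)
Decimal check:
  0110101 = 32 + 16 + 4 + 1 = 53
  0000010 = 2
  53 + 2 = 55, and 00110111 = 32 + 16 + 4 + 2 + 1 = 55 ✓



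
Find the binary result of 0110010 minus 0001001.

Method 1 - Direct subtraction (column by column from the right: bit − bit − borrow-in; if negative, add 2 and borrow 1 from the next column):
borrow: 0010010
        0110010
-       0001001
---------------
        0101001

Method 2 - Add two's complement:
Two's complement of 0001001: invert → 1110110, add 1 → 1110111
  0110010
+ 1110111
---------
 10101001  (end carry out of the top bit = 1)
Discarding the end carry: 0101001
Decimal check:
  0110010 = 32 + 16 + 2 = 50
  0001001 = 8 + 1 = 9
  50 - 9 = 41, and 0101001 = 32 + 8 + 1 = 41 ✓



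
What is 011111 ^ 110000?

XOR: 1 when bits differ
  011111
^ 110000
--------
  101111
Decimal: 31 ^ 48 = 47



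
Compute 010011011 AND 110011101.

AND: 1 only when both bits are 1
  010011011
& 110011101
-----------
  010011001
Decimal: 155 & 413 = 153



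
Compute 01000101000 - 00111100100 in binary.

Method 1 - Direct subtraction (column by column from the right: bit − bit − borrow-in; if negative, add 2 and borrow 1 from the next column):
borrow: 01110001000
        01000101000
-       00111100100
-------------------
        00001000100

Method 2 - Add two's complement:
Two's complement of 00111100100: invert → 11000011011, add 1 → 11000011100
  01000101000
+ 11000011100
-------------
 100001000100  (end carry out of the top bit = 1)
Discarding the end carry: 00001000100
Decimal check:
  01000101000 = 512 + 32 + 8 = 552
  00111100100 = 256 + 128 + 64 + 32 + 4 = 484
  552 - 484 = 68, and 00001000100 = 64 + 4 = 68 ✓



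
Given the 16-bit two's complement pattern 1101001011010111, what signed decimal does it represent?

Binary: 1101001011010111
Sign bit: 1 (negative)
Invert: 0010110100101000
Add 1:  0010110100101001
Magnitude: 0010110100101001 = 8192 + 2048 + 1024 + 256 + 32 + 8 + 1 = 11561
Value: -11561



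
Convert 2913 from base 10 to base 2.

Using repeated division by 2:
2913 ÷ 2 = 1456 remainder 1
1456 ÷ 2 = 728 remainder 0
728 ÷ 2 = 364 remainder 0
364 ÷ 2 = 182 remainder 0
182 ÷ 2 = 91 remainder 0
91 ÷ 2 = 45 remainder 1
45 ÷ 2 = 22 remainder 1
22 ÷ 2 = 11 remainder 0
11 ÷ 2 = 5 remainder 1
5 ÷ 2 = 2 remainder 1
2 ÷ 2 = 1 remainder 0
1 ÷ 2 = 0 remainder 1
Reading remainders bottom to top: 101101100001



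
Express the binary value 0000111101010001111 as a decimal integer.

Sum of powers of 2 for each 1-bit:
2^0 + 2^1 + 2^2 + 2^3 + 2^7 + 2^9 + 2^11 + 2^12 + 2^13 + 2^14
= 1 + 2 + 4 + 8 + 128 + 512 + 2048 + 4096 + 8192 + 16384
= 31375



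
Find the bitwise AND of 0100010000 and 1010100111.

AND: 1 only when both bits are 1
  0100010000
& 1010100111
------------
  0000000000
Decimal: 272 & 679 = 0



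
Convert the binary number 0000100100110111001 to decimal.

Sum of powers of 2 for each 1-bit:
2^0 + 2^3 + 2^4 + 2^5 + 2^7 + 2^8 + 2^11 + 2^14
= 1 + 8 + 16 + 32 + 128 + 256 + 2048 + 16384
= 18873



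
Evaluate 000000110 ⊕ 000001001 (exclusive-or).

XOR: 1 when bits differ
  000000110
^ 000001001
-----------
  000001111
Decimal: 6 ^ 9 = 15



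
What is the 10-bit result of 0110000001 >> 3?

Original: 0110000001 (decimal 385)
Shift right by 3 positions
Drop the 3 low bits; fill with zeros on the left
Result: 0000110000 (decimal 48)
Equivalent: 385 >> 3 = 385 ÷ 2^3 = 48



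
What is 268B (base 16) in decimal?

Expand by place value (powers of 16):
Digit values: B = 11
268B = 2 × 16^3 + 6 × 16^2 + 8 × 16^1 + 11 × 16^0
= 2 × 4096 + 6 × 256 + 8 × 16 + 11 × 1
= 8192 + 1536 + 128 + 11
= 9867



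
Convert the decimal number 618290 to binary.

Using repeated division by 2:
618290 ÷ 2 = 309145 remainder 0
309145 ÷ 2 = 154572 remainder 1
154572 ÷ 2 = 77286 remainder 0
77286 ÷ 2 = 38643 remainder 0
38643 ÷ 2 = 19321 remainder 1
19321 ÷ 2 = 9660 remainder 1
9660 ÷ 2 = 4830 remainder 0
4830 ÷ 2 = 2415 remainder 0
2415 ÷ 2 = 1207 remainder 1
1207 ÷ 2 = 603 remainder 1
603 ÷ 2 = 301 remainder 1
301 ÷ 2 = 150 remainder 1
150 ÷ 2 = 75 remainder 0
75 ÷ 2 = 37 remainder 1
37 ÷ 2 = 18 remainder 1
18 ÷ 2 = 9 remainder 0
9 ÷ 2 = 4 remainder 1
4 ÷ 2 = 2 remainder 0
2 ÷ 2 = 1 remainder 0
1 ÷ 2 = 0 remainder 1
Reading remainders bottom to top: 10010110111100110010



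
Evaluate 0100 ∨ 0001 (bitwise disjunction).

OR: 1 when either bit is 1
  0100
| 0001
------
  0101
Decimal: 4 | 1 = 5



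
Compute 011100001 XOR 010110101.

XOR: 1 when bits differ
  011100001
^ 010110101
-----------
  001010100
Decimal: 225 ^ 181 = 84



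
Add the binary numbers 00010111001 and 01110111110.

Add column by column from the right: bit + bit + carry-in; write the sum mod 2, carry 1 when the sum is 2 or 3.
carry:  11101110000
        00010111001
+       01110111110
-------------------
       010001110111
(the carry out of the leftmost column, 0, becomes the leading bit)
Decimal check:
  00010111001 = 128 + 32 + 16 + 8 + 1 = 185
  01110111110 = 512 + 256 + 128 + 32 + 16 + 8 + 4 + 2 = 958
  185 + 958 = 1143, and 010001110111 = 1024 + 64 + 32 + 16 + 4 + 2 + 1 = 1143 ✓



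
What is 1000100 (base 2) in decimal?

Sum of powers of 2 for each 1-bit:
2^2 + 2^6
= 4 + 64
= 68



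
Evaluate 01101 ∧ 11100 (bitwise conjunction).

AND: 1 only when both bits are 1
  01101
& 11100
-------
  01100
Decimal: 13 & 28 = 12



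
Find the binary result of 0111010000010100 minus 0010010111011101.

Method 1 - Direct subtraction (column by column from the right: bit − bit − borrow-in; if negative, add 2 and borrow 1 from the next column):
borrow: 0001111111111110
        0111010000010100
-       0010010111011101
------------------------
        0100111000110111

Method 2 - Add two's complement:
Two's complement of 0010010111011101: invert → 1101101000100010, add 1 → 1101101000100011
  0111010000010100
+ 1101101000100011
------------------
 10100111000110111  (end carry out of the top bit = 1)
Discarding the end carry: 0100111000110111
Decimal check:
  0111010000010100 = 16384 + 8192 + 4096 + 1024 + 16 + 4 = 29716
  0010010111011101 = 8192 + 1024 + 256 + 128 + 64 + 16 + 8 + 4 + 1 = 9693
  29716 - 9693 = 20023, and 0100111000110111 = 16384 + 2048 + 1024 + 512 + 32 + 16 + 4 + 2 + 1 = 20023 ✓



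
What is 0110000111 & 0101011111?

AND: 1 only when both bits are 1
  0110000111
& 0101011111
------------
  0100000111
Decimal: 391 & 351 = 263



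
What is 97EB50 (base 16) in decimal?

Expand by place value (powers of 16):
Digit values: E = 14, B = 11
97EB50 = 9 × 16^5 + 7 × 16^4 + 14 × 16^3 + 11 × 16^2 + 5 × 16^1 + 0 × 16^0
= 9 × 1048576 + 7 × 65536 + 14 × 4096 + 11 × 256 + 5 × 16 + 0 × 1
= 9437184 + 458752 + 57344 + 2816 + 80 + 0
= 9956176



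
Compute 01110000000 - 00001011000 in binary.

Method 1 - Direct subtraction (column by column from the right: bit − bit − borrow-in; if negative, add 2 and borrow 1 from the next column):
borrow: 00011110000
        01110000000
-       00001011000
-------------------
        01100101000

Method 2 - Add two's complement:
Two's complement of 00001011000: invert → 11110100111, add 1 → 11110101000
  01110000000
+ 11110101000
-------------
 101100101000  (end carry out of the top bit = 1)
Discarding the end carry: 01100101000
Decimal check:
  01110000000 = 512 + 256 + 128 = 896
  00001011000 = 64 + 16 + 8 = 88
  896 - 88 = 808, and 01100101000 = 512 + 256 + 32 + 8 = 808 ✓



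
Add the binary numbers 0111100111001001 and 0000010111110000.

Add column by column from the right: bit + bit + carry-in; write the sum mod 2, carry 1 when the sum is 2 or 3.
carry:  0000001110000000
        0111100111001001
+       0000010111110000
------------------------
       00111111110111001
(the carry out of the leftmost column, 0, becomes the leading bit)
Decimal check:
  0111100111001001 = 16384 + 8192 + 4096 + 2048 + 256 + 128 + 64 + 8 + 1 = 31177
  0000010111110000 = 1024 + 256 + 128 + 64 + 32 + 16 = 1520
  31177 + 1520 = 32697, and 00111111110111001 = 16384 + 8192 + 4096 + 2048 + 1024 + 512 + 256 + 128 + 32 + 16 + 8 + 1 = 32697 ✓



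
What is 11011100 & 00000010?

AND: 1 only when both bits are 1
  11011100
& 00000010
----------
  00000000
Decimal: 220 & 2 = 0



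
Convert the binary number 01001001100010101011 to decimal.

Sum of powers of 2 for each 1-bit:
2^0 + 2^1 + 2^3 + 2^5 + 2^7 + 2^11 + 2^12 + 2^15 + 2^18
= 1 + 2 + 8 + 32 + 128 + 2048 + 4096 + 32768 + 262144
= 301227



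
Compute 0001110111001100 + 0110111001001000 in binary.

Add column by column from the right: bit + bit + carry-in; write the sum mod 2, carry 1 when the sum is 2 or 3.
carry:  1111111110010000
        0001110111001100
+       0110111001001000
------------------------
       01000110000010100
(the carry out of the leftmost column, 0, becomes the leading bit)
Decimal check:
  0001110111001100 = 4096 + 2048 + 1024 + 256 + 128 + 64 + 8 + 4 = 7628
  0110111001001000 = 16384 + 8192 + 2048 + 1024 + 512 + 64 + 8 = 28232
  7628 + 28232 = 35860, and 01000110000010100 = 32768 + 2048 + 1024 + 16 + 4 = 35860 ✓



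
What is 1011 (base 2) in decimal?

Sum of powers of 2 for each 1-bit:
2^0 + 2^1 + 2^3
= 1 + 2 + 8
= 11



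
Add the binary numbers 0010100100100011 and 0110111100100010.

Add column by column from the right: bit + bit + carry-in; write the sum mod 2, carry 1 when the sum is 2 or 3.
carry:  1101111001000100
        0010100100100011
+       0110111100100010
------------------------
       01001100001000101
(the carry out of the leftmost column, 0, becomes the leading bit)
Decimal check:
  0010100100100011 = 8192 + 2048 + 256 + 32 + 2 + 1 = 10531
  0110111100100010 = 16384 + 8192 + 2048 + 1024 + 512 + 256 + 32 + 2 = 28450
  10531 + 28450 = 38981, and 01001100001000101 = 32768 + 4096 + 2048 + 64 + 4 + 1 = 38981 ✓



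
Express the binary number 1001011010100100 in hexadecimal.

Group into 4-bit nibbles from right:
  1001 = 9
  0110 = 6
  1010 = A
  0100 = 4
Result: 96A4



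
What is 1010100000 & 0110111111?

AND: 1 only when both bits are 1
  1010100000
& 0110111111
------------
  0010100000
Decimal: 672 & 447 = 160



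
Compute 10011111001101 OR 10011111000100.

OR: 1 when either bit is 1
  10011111001101
| 10011111000100
----------------
  10011111001101
Decimal: 10189 | 10180 = 10189



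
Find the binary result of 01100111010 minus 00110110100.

Method 1 - Direct subtraction (column by column from the right: bit − bit − borrow-in; if negative, add 2 and borrow 1 from the next column):
borrow: 01100001000
        01100111010
-       00110110100
-------------------
        00110000110

Method 2 - Add two's complement:
Two's complement of 00110110100: invert → 11001001011, add 1 → 11001001100
  01100111010
+ 11001001100
-------------
 100110000110  (end carry out of the top bit = 1)
Discarding the end carry: 00110000110
Decimal check:
  01100111010 = 512 + 256 + 32 + 16 + 8 + 2 = 826
  00110110100 = 256 + 128 + 32 + 16 + 4 = 436
  826 - 436 = 390, and 00110000110 = 256 + 128 + 4 + 2 = 390 ✓



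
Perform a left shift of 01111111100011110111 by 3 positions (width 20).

Original: 01111111100011110111 (decimal 522487)
Shift left by 3 positions
Append 3 zeros on the right and drop the 3 high bits that overflow the 20-bit width
Result: 11111100011110111000 (decimal 1034168)
Equivalent: 522487 << 3 = 522487 × 2^3 = 4179896, truncated to 20 bits = 1034168



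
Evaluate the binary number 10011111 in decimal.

Sum of powers of 2 for each 1-bit:
2^0 + 2^1 + 2^2 + 2^3 + 2^4 + 2^7
= 1 + 2 + 4 + 8 + 16 + 128
= 159



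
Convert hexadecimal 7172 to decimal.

Expand by place value (powers of 16):
7172 = 7 × 16^3 + 1 × 16^2 + 7 × 16^1 + 2 × 16^0
= 7 × 4096 + 1 × 256 + 7 × 16 + 2 × 1
= 28672 + 256 + 112 + 2
= 29042



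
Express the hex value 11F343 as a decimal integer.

Expand by place value (powers of 16):
Digit values: F = 15
11F343 = 1 × 16^5 + 1 × 16^4 + 15 × 16^3 + 3 × 16^2 + 4 × 16^1 + 3 × 16^0
= 1 × 1048576 + 1 × 65536 + 15 × 4096 + 3 × 256 + 4 × 16 + 3 × 1
= 1048576 + 65536 + 61440 + 768 + 64 + 3
= 1176387



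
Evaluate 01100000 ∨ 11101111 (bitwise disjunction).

OR: 1 when either bit is 1
  01100000
| 11101111
----------
  11101111
Decimal: 96 | 239 = 239



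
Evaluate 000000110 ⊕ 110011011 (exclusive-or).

XOR: 1 when bits differ
  000000110
^ 110011011
-----------
  110011101
Decimal: 6 ^ 411 = 413



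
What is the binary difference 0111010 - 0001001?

Method 1 - Direct subtraction (column by column from the right: bit − bit − borrow-in; if negative, add 2 and borrow 1 from the next column):
borrow: 0000010
        0111010
-       0001001
---------------
        0110001

Method 2 - Add two's complement:
Two's complement of 0001001: invert → 1110110, add 1 → 1110111
  0111010
+ 1110111
---------
 10110001  (end carry out of the top bit = 1)
Discarding the end carry: 0110001
Decimal check:
  0111010 = 32 + 16 + 8 + 2 = 58
  0001001 = 8 + 1 = 9
  58 - 9 = 49, and 0110001 = 32 + 16 + 1 = 49 ✓



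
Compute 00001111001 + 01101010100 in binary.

Add column by column from the right: bit + bit + carry-in; write the sum mod 2, carry 1 when the sum is 2 or 3.
carry:  00011100000
        00001111001
+       01101010100
-------------------
       001111001101
(the carry out of the leftmost column, 0, becomes the leading bit)
Decimal check:
  00001111001 = 64 + 32 + 16 + 8 + 1 = 121
  01101010100 = 512 + 256 + 64 + 16 + 4 = 852
  121 + 852 = 973, and 001111001101 = 512 + 256 + 128 + 64 + 8 + 4 + 1 = 973 ✓



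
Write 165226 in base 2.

Using repeated division by 2:
165226 ÷ 2 = 82613 remainder 0
82613 ÷ 2 = 41306 remainder 1
41306 ÷ 2 = 20653 remainder 0
20653 ÷ 2 = 10326 remainder 1
10326 ÷ 2 = 5163 remainder 0
5163 ÷ 2 = 2581 remainder 1
2581 ÷ 2 = 1290 remainder 1
1290 ÷ 2 = 645 remainder 0
645 ÷ 2 = 322 remainder 1
322 ÷ 2 = 161 remainder 0
161 ÷ 2 = 80 remainder 1
80 ÷ 2 = 40 remainder 0
40 ÷ 2 = 20 remainder 0
20 ÷ 2 = 10 remainder 0
10 ÷ 2 = 5 remainder 0
5 ÷ 2 = 2 remainder 1
2 ÷ 2 = 1 remainder 0
1 ÷ 2 = 0 remainder 1
Reading remainders bottom to top: 101000010101101010



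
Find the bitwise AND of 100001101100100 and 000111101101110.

AND: 1 only when both bits are 1
  100001101100100
& 000111101101110
-----------------
  000001101100100
Decimal: 17252 & 3950 = 868



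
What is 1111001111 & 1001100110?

AND: 1 only when both bits are 1
  1111001111
& 1001100110
------------
  1001000110
Decimal: 975 & 614 = 582



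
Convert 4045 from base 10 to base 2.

Using repeated division by 2:
4045 ÷ 2 = 2022 remainder 1
2022 ÷ 2 = 1011 remainder 0
1011 ÷ 2 = 505 remainder 1
505 ÷ 2 = 252 remainder 1
252 ÷ 2 = 126 remainder 0
126 ÷ 2 = 63 remainder 0
63 ÷ 2 = 31 remainder 1
31 ÷ 2 = 15 remainder 1
15 ÷ 2 = 7 remainder 1
7 ÷ 2 = 3 remainder 1
3 ÷ 2 = 1 remainder 1
1 ÷ 2 = 0 remainder 1
Reading remainders bottom to top: 111111001101



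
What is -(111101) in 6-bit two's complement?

Original (sign bit 1, negative): 111101
Step 1 - Invert all bits: 000010
Step 2 - Add 1: 000011
Verification: 111101 + 000011 = 1000000; discarding the end carry (carry out of the top bit) leaves the 6-bit value 000000, as required for x + (-x)



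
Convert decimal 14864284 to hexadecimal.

Using repeated division by 16 (digits 10–15 are A–F):
14864284 ÷ 16 = 929017 remainder 12 (C)
929017 ÷ 16 = 58063 remainder 9
58063 ÷ 16 = 3628 remainder 15 (F)
3628 ÷ 16 = 226 remainder 12 (C)
226 ÷ 16 = 14 remainder 2
14 ÷ 16 = 0 remainder 14 (E)
Reading remainders bottom to top: E2CF9C



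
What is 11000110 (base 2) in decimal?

Sum of powers of 2 for each 1-bit:
2^1 + 2^2 + 2^6 + 2^7
= 2 + 4 + 64 + 128
= 198



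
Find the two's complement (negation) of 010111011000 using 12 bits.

Original: 010111011000
Step 1 - Invert all bits: 101000100111
Step 2 - Add 1: 101000101000
Verification: 010111011000 + 101000101000 = 1000000000000; discarding the end carry (carry out of the top bit) leaves the 12-bit value 000000000000, as required for x + (-x)



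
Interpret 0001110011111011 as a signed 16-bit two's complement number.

Binary: 0001110011111011
Sign bit: 0 (non-negative)
Read directly as an unsigned value:
0001110011111011 = 4096 + 2048 + 1024 + 128 + 64 + 32 + 16 + 8 + 2 + 1 = 7419
Value: 7419



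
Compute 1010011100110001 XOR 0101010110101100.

XOR: 1 when bits differ
  1010011100110001
^ 0101010110101100
------------------
  1111001010011101
Decimal: 42801 ^ 21932 = 62109



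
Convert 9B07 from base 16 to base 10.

Expand by place value (powers of 16):
Digit values: B = 11
9B07 = 9 × 16^3 + 11 × 16^2 + 0 × 16^1 + 7 × 16^0
= 9 × 4096 + 11 × 256 + 0 × 16 + 7 × 1
= 36864 + 2816 + 0 + 7
= 39687



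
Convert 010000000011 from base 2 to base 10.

Sum of powers of 2 for each 1-bit:
2^0 + 2^1 + 2^10
= 1 + 2 + 1024
= 1027



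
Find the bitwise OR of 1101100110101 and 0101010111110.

OR: 1 when either bit is 1
  1101100110101
| 0101010111110
---------------
  1101110111111
Decimal: 6965 | 2750 = 7103



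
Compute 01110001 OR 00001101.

OR: 1 when either bit is 1
  01110001
| 00001101
----------
  01111101
Decimal: 113 | 13 = 125



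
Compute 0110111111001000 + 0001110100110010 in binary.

Add column by column from the right: bit + bit + carry-in; write the sum mod 2, carry 1 when the sum is 2 or 3.
carry:  1111111000000000
        0110111111001000
+       0001110100110010
------------------------
       01000110011111010
(the carry out of the leftmost column, 0, becomes the leading bit)
Decimal check:
  0110111111001000 = 16384 + 8192 + 2048 + 1024 + 512 + 256 + 128 + 64 + 8 = 28616
  0001110100110010 = 4096 + 2048 + 1024 + 256 + 32 + 16 + 2 = 7474
  28616 + 7474 = 36090, and 01000110011111010 = 32768 + 2048 + 1024 + 128 + 64 + 32 + 16 + 8 + 2 = 36090 ✓



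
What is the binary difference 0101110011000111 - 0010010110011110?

Method 1 - Direct subtraction (column by column from the right: bit − bit − borrow-in; if negative, add 2 and borrow 1 from the next column):
borrow: 0100111001110000
        0101110011000111
-       0010010110011110
------------------------
        0011011100101001

Method 2 - Add two's complement:
Two's complement of 0010010110011110: invert → 1101101001100001, add 1 → 1101101001100010
  0101110011000111
+ 1101101001100010
------------------
 10011011100101001  (end carry out of the top bit = 1)
Discarding the end carry: 0011011100101001
Decimal check:
  0101110011000111 = 16384 + 4096 + 2048 + 1024 + 128 + 64 + 4 + 2 + 1 = 23751
  0010010110011110 = 8192 + 1024 + 256 + 128 + 16 + 8 + 4 + 2 = 9630
  23751 - 9630 = 14121, and 0011011100101001 = 8192 + 4096 + 1024 + 512 + 256 + 32 + 8 + 1 = 14121 ✓



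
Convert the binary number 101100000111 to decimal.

Sum of powers of 2 for each 1-bit:
2^0 + 2^1 + 2^2 + 2^8 + 2^9 + 2^11
= 1 + 2 + 4 + 256 + 512 + 2048
= 2823



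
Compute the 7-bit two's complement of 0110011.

Original: 0110011
Step 1 - Invert all bits: 1001100
Step 2 - Add 1: 1001101
Verification: 0110011 + 1001101 = 10000000; discarding the end carry (carry out of the top bit) leaves the 7-bit value 0000000, as required for x + (-x)



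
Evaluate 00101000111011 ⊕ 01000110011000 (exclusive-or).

XOR: 1 when bits differ
  00101000111011
^ 01000110011000
----------------
  01101110100011
Decimal: 2619 ^ 4504 = 7075



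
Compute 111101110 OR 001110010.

OR: 1 when either bit is 1
  111101110
| 001110010
-----------
  111111110
Decimal: 494 | 114 = 510



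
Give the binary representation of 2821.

Using repeated division by 2:
2821 ÷ 2 = 1410 remainder 1
1410 ÷ 2 = 705 remainder 0
705 ÷ 2 = 352 remainder 1
352 ÷ 2 = 176 remainder 0
176 ÷ 2 = 88 remainder 0
88 ÷ 2 = 44 remainder 0
44 ÷ 2 = 22 remainder 0
22 ÷ 2 = 11 remainder 0
11 ÷ 2 = 5 remainder 1
5 ÷ 2 = 2 remainder 1
2 ÷ 2 = 1 remainder 0
1 ÷ 2 = 0 remainder 1
Reading remainders bottom to top: 101100000101



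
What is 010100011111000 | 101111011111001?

OR: 1 when either bit is 1
  010100011111000
| 101111011111001
-----------------
  111111011111001
Decimal: 10488 | 24313 = 32505



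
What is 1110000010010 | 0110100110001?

OR: 1 when either bit is 1
  1110000010010
| 0110100110001
---------------
  1110100110011
Decimal: 7186 | 3377 = 7475



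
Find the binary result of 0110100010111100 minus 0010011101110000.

Method 1 - Direct subtraction (column by column from the right: bit − bit − borrow-in; if negative, add 2 and borrow 1 from the next column):
borrow: 0000111010000000
        0110100010111100
-       0010011101110000
------------------------
        0100000101001100

Method 2 - Add two's complement:
Two's complement of 0010011101110000: invert → 1101100010001111, add 1 → 1101100010010000
  0110100010111100
+ 1101100010010000
------------------
 10100000101001100  (end carry out of the top bit = 1)
Discarding the end carry: 0100000101001100
Decimal check:
  0110100010111100 = 16384 + 8192 + 2048 + 128 + 32 + 16 + 8 + 4 = 26812
  0010011101110000 = 8192 + 1024 + 512 + 256 + 64 + 32 + 16 = 10096
  26812 - 10096 = 16716, and 0100000101001100 = 16384 + 256 + 64 + 8 + 4 = 16716 ✓



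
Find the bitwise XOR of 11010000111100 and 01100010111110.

XOR: 1 when bits differ
  11010000111100
^ 01100010111110
----------------
  10110010000010
Decimal: 13372 ^ 6334 = 11394



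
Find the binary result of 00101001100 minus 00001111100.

Method 1 - Direct subtraction (column by column from the right: bit − bit − borrow-in; if negative, add 2 and borrow 1 from the next column):
borrow: 00111100000
        00101001100
-       00001111100
-------------------
        00011010000

Method 2 - Add two's complement:
Two's complement of 00001111100: invert → 11110000011, add 1 → 11110000100
  00101001100
+ 11110000100
-------------
 100011010000  (end carry out of the top bit = 1)
Discarding the end carry: 00011010000
Decimal check:
  00101001100 = 256 + 64 + 8 + 4 = 332
  00001111100 = 64 + 32 + 16 + 8 + 4 = 124
  332 - 124 = 208, and 00011010000 = 128 + 64 + 16 = 208 ✓



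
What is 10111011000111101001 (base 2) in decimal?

Sum of powers of 2 for each 1-bit:
2^0 + 2^3 + 2^5 + 2^6 + 2^7 + 2^8 + 2^12 + 2^13 + 2^15 + 2^16 + 2^17 + 2^19
= 1 + 8 + 32 + 64 + 128 + 256 + 4096 + 8192 + 32768 + 65536 + 131072 + 524288
= 766441



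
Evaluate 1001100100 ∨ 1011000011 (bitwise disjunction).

OR: 1 when either bit is 1
  1001100100
| 1011000011
------------
  1011100111
Decimal: 612 | 707 = 743



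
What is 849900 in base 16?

Using repeated division by 16 (digits 10–15 are A–F):
849900 ÷ 16 = 53118 remainder 12 (C)
53118 ÷ 16 = 3319 remainder 14 (E)
3319 ÷ 16 = 207 remainder 7
207 ÷ 16 = 12 remainder 15 (F)
12 ÷ 16 = 0 remainder 12 (C)
Reading remainders bottom to top: CF7EC



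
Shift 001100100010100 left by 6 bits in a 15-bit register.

Original: 001100100010100 (decimal 6420)
Shift left by 6 positions
Append 6 zeros on the right and drop the 6 high bits that overflow the 15-bit width
Result: 100010100000000 (decimal 17664)
Equivalent: 6420 << 6 = 6420 × 2^6 = 410880, truncated to 15 bits = 17664



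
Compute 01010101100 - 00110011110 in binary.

Method 1 - Direct subtraction (column by column from the right: bit − bit − borrow-in; if negative, add 2 and borrow 1 from the next column):
borrow: 01000111100
        01010101100
-       00110011110
-------------------
        00100001110

Method 2 - Add two's complement:
Two's complement of 00110011110: invert → 11001100001, add 1 → 11001100010
  01010101100
+ 11001100010
-------------
 100100001110  (end carry out of the top bit = 1)
Discarding the end carry: 00100001110
Decimal check:
  01010101100 = 512 + 128 + 32 + 8 + 4 = 684
  00110011110 = 256 + 128 + 16 + 8 + 4 + 2 = 414
  684 - 414 = 270, and 00100001110 = 256 + 8 + 4 + 2 = 270 ✓



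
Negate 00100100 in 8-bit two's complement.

Original: 00100100
Step 1 - Invert all bits: 11011011
Step 2 - Add 1: 11011100
Verification: 00100100 + 11011100 = 100000000; discarding the end carry (carry out of the top bit) leaves the 8-bit value 00000000, as required for x + (-x)



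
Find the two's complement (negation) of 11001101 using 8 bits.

Original (sign bit 1, negative): 11001101
Step 1 - Invert all bits: 00110010
Step 2 - Add 1: 00110011
Verification: 11001101 + 00110011 = 100000000; discarding the end carry (carry out of the top bit) leaves the 8-bit value 00000000, as required for x + (-x)



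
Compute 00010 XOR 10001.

XOR: 1 when bits differ
  00010
^ 10001
-------
  10011
Decimal: 2 ^ 17 = 19



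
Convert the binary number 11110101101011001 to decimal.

Sum of powers of 2 for each 1-bit:
2^0 + 2^3 + 2^4 + 2^6 + 2^8 + 2^9 + 2^11 + 2^13 + 2^14 + 2^15 + 2^16
= 1 + 8 + 16 + 64 + 256 + 512 + 2048 + 8192 + 16384 + 32768 + 65536
= 125785



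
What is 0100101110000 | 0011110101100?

OR: 1 when either bit is 1
  0100101110000
| 0011110101100
---------------
  0111111111100
Decimal: 2416 | 1964 = 4092



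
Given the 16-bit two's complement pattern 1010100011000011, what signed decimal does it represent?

Binary: 1010100011000011
Sign bit: 1 (negative)
Invert: 0101011100111100
Add 1:  0101011100111101
Magnitude: 0101011100111101 = 16384 + 4096 + 1024 + 512 + 256 + 32 + 16 + 8 + 4 + 1 = 22333
Value: -22333



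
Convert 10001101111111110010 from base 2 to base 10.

Sum of powers of 2 for each 1-bit:
2^1 + 2^4 + 2^5 + 2^6 + 2^7 + 2^8 + 2^9 + 2^10 + 2^11 + 2^12 + 2^14 + 2^15 + 2^19
= 2 + 16 + 32 + 64 + 128 + 256 + 512 + 1024 + 2048 + 4096 + 16384 + 32768 + 524288
= 581618



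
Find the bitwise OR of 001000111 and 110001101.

OR: 1 when either bit is 1
  001000111
| 110001101
-----------
  111001111
Decimal: 71 | 397 = 463



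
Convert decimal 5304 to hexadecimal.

Using repeated division by 16 (digits 10–15 are A–F):
5304 ÷ 16 = 331 remainder 8
331 ÷ 16 = 20 remainder 11 (B)
20 ÷ 16 = 1 remainder 4
1 ÷ 16 = 0 remainder 1
Reading remainders bottom to top: 14B8



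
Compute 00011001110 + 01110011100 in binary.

Add column by column from the right: bit + bit + carry-in; write the sum mod 2, carry 1 when the sum is 2 or 3.
carry:  11100111000
        00011001110
+       01110011100
-------------------
       010001101010
(the carry out of the leftmost column, 0, becomes the leading bit)
Decimal check:
  00011001110 = 128 + 64 + 8 + 4 + 2 = 206
  01110011100 = 512 + 256 + 128 + 16 + 8 + 4 = 924
  206 + 924 = 1130, and 010001101010 = 1024 + 64 + 32 + 8 + 2 = 1130 ✓



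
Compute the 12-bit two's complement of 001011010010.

Original: 001011010010
Step 1 - Invert all bits: 110100101101
Step 2 - Add 1: 110100101110
Verification: 001011010010 + 110100101110 = 1000000000000; discarding the end carry (carry out of the top bit) leaves the 12-bit value 000000000000, as required for x + (-x)



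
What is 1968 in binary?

Using repeated division by 2:
1968 ÷ 2 = 984 remainder 0
984 ÷ 2 = 492 remainder 0
492 ÷ 2 = 246 remainder 0
246 ÷ 2 = 123 remainder 0
123 ÷ 2 = 61 remainder 1
61 ÷ 2 = 30 remainder 1
30 ÷ 2 = 15 remainder 0
15 ÷ 2 = 7 remainder 1
7 ÷ 2 = 3 remainder 1
3 ÷ 2 = 1 remainder 1
1 ÷ 2 = 0 remainder 1
Reading remainders bottom to top: 11110110000



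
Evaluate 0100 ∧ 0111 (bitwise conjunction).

AND: 1 only when both bits are 1
  0100
& 0111
------
  0100
Decimal: 4 & 7 = 4



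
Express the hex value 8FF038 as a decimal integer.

Expand by place value (powers of 16):
Digit values: F = 15
8FF038 = 8 × 16^5 + 15 × 16^4 + 15 × 16^3 + 0 × 16^2 + 3 × 16^1 + 8 × 16^0
= 8 × 1048576 + 15 × 65536 + 15 × 4096 + 0 × 256 + 3 × 16 + 8 × 1
= 8388608 + 983040 + 61440 + 0 + 48 + 8
= 9433144



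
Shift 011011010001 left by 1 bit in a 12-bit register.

Original: 011011010001 (decimal 1745)
Shift left by 1 position
Append 1 zero on the right
Result: 110110100010 (decimal 3490)
Equivalent: 1745 << 1 = 1745 × 2^1 = 3490



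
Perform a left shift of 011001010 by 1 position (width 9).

Original: 011001010 (decimal 202)
Shift left by 1 position
Append 1 zero on the right
Result: 110010100 (decimal 404)
Equivalent: 202 << 1 = 202 × 2^1 = 404



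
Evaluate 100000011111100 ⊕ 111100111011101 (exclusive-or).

XOR: 1 when bits differ
  100000011111100
^ 111100111011101
-----------------
  011100100100001
Decimal: 16636 ^ 31197 = 14625



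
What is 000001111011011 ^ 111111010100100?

XOR: 1 when bits differ
  000001111011011
^ 111111010100100
-----------------
  111110101111111
Decimal: 987 ^ 32420 = 32127



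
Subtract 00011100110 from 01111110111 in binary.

Method 1 - Direct subtraction (column by column from the right: bit − bit − borrow-in; if negative, add 2 and borrow 1 from the next column):
borrow: 00000000000
        01111110111
-       00011100110
-------------------
        01100010001

Method 2 - Add two's complement:
Two's complement of 00011100110: invert → 11100011001, add 1 → 11100011010
  01111110111
+ 11100011010
-------------
 101100010001  (end carry out of the top bit = 1)
Discarding the end carry: 01100010001
Decimal check:
  01111110111 = 512 + 256 + 128 + 64 + 32 + 16 + 4 + 2 + 1 = 1015
  00011100110 = 128 + 64 + 32 + 4 + 2 = 230
  1015 - 230 = 785, and 01100010001 = 512 + 256 + 16 + 1 = 785 ✓



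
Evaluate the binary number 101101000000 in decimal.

Sum of powers of 2 for each 1-bit:
2^6 + 2^8 + 2^9 + 2^11
= 64 + 256 + 512 + 2048
= 2880



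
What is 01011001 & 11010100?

AND: 1 only when both bits are 1
  01011001
& 11010100
----------
  01010000
Decimal: 89 & 212 = 80



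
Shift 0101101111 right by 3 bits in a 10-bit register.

Original: 0101101111 (decimal 367)
Shift right by 3 positions
Drop the 3 low bits; fill with zeros on the left
Result: 0000101101 (decimal 45)
Equivalent: 367 >> 3 = 367 ÷ 2^3 = 45



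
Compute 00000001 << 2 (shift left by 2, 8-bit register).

Original: 00000001 (decimal 1)
Shift left by 2 positions
Append 2 zeros on the right
Result: 00000100 (decimal 4)
Equivalent: 1 << 2 = 1 × 2^2 = 4



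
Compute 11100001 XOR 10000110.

XOR: 1 when bits differ
  11100001
^ 10000110
----------
  01100111
Decimal: 225 ^ 134 = 103



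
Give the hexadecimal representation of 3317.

Using repeated division by 16 (digits 10–15 are A–F):
3317 ÷ 16 = 207 remainder 5
207 ÷ 16 = 12 remainder 15 (F)
12 ÷ 16 = 0 remainder 12 (C)
Reading remainders bottom to top: CF5



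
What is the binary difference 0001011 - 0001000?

Method 1 - Direct subtraction (column by column from the right: bit − bit − borrow-in; if negative, add 2 and borrow 1 from the next column):
borrow: 0000000
        0001011
-       0001000
---------------
        0000011

Method 2 - Add two's complement:
Two's complement of 0001000: invert → 1110111, add 1 → 1111000
  0001011
+ 1111000
---------
 10000011  (end carry out of the top bit = 1)
Discarding the end carry: 0000011
Decimal check:
  0001011 = 8 + 2 + 1 = 11
  0001000 = 8
  11 - 8 = 3, and 0000011 = 2 + 1 = 3 ✓



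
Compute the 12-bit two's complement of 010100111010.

Original: 010100111010
Step 1 - Invert all bits: 101011000101
Step 2 - Add 1: 101011000110
Verification: 010100111010 + 101011000110 = 1000000000000; discarding the end carry (carry out of the top bit) leaves the 12-bit value 000000000000, as required for x + (-x)



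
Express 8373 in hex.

Using repeated division by 16 (digits 10–15 are A–F):
8373 ÷ 16 = 523 remainder 5
523 ÷ 16 = 32 remainder 11 (B)
32 ÷ 16 = 2 remainder 0
2 ÷ 16 = 0 remainder 2
Reading remainders bottom to top: 20B5



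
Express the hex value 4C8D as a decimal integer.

Expand by place value (powers of 16):
Digit values: C = 12, D = 13
4C8D = 4 × 16^3 + 12 × 16^2 + 8 × 16^1 + 13 × 16^0
= 4 × 4096 + 12 × 256 + 8 × 16 + 13 × 1
= 16384 + 3072 + 128 + 13
= 19597



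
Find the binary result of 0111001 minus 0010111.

Method 1 - Direct subtraction (column by column from the right: bit − bit − borrow-in; if negative, add 2 and borrow 1 from the next column):
borrow: 0001100
        0111001
-       0010111
---------------
        0100010

Method 2 - Add two's complement:
Two's complement of 0010111: invert → 1101000, add 1 → 1101001
  0111001
+ 1101001
---------
 10100010  (end carry out of the top bit = 1)
Discarding the end carry: 0100010
Decimal check:
  0111001 = 32 + 16 + 8 + 1 = 57
  0010111 = 16 + 4 + 2 + 1 = 23
  57 - 23 = 34, and 0100010 = 32 + 2 = 34 ✓



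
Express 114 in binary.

Using repeated division by 2:
114 ÷ 2 = 57 remainder 0
57 ÷ 2 = 28 remainder 1
28 ÷ 2 = 14 remainder 0
14 ÷ 2 = 7 remainder 0
7 ÷ 2 = 3 remainder 1
3 ÷ 2 = 1 remainder 1
1 ÷ 2 = 0 remainder 1
Reading remainders bottom to top: 1110010



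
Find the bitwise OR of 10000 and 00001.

OR: 1 when either bit is 1
  10000
| 00001
-------
  10001
Decimal: 16 | 1 = 17



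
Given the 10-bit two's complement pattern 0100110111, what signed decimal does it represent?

Binary: 0100110111
Sign bit: 0 (non-negative)
Read directly as an unsigned value:
0100110111 = 256 + 32 + 16 + 4 + 2 + 1 = 311
Value: 311



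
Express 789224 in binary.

Using repeated division by 2:
789224 ÷ 2 = 394612 remainder 0
394612 ÷ 2 = 197306 remainder 0
197306 ÷ 2 = 98653 remainder 0
98653 ÷ 2 = 49326 remainder 1
49326 ÷ 2 = 24663 remainder 0
24663 ÷ 2 = 12331 remainder 1
12331 ÷ 2 = 6165 remainder 1
6165 ÷ 2 = 3082 remainder 1
3082 ÷ 2 = 1541 remainder 0
1541 ÷ 2 = 770 remainder 1
770 ÷ 2 = 385 remainder 0
385 ÷ 2 = 192 remainder 1
192 ÷ 2 = 96 remainder 0
96 ÷ 2 = 48 remainder 0
48 ÷ 2 = 24 remainder 0
24 ÷ 2 = 12 remainder 0
12 ÷ 2 = 6 remainder 0
6 ÷ 2 = 3 remainder 0
3 ÷ 2 = 1 remainder 1
1 ÷ 2 = 0 remainder 1
Reading remainders bottom to top: 11000000101011101000



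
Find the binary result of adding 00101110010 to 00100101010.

Add column by column from the right: bit + bit + carry-in; write the sum mod 2, carry 1 when the sum is 2 or 3.
carry:  01011000100
        00101110010
+       00100101010
-------------------
       001010011100
(the carry out of the leftmost column, 0, becomes the leading bit)
Decimal check:
  00101110010 = 256 + 64 + 32 + 16 + 2 = 370
  00100101010 = 256 + 32 + 8 + 2 = 298
  370 + 298 = 668, and 001010011100 = 512 + 128 + 16 + 8 + 4 = 668 ✓



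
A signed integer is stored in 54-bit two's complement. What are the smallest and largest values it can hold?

For 54-bit two's complement:
Minimum: -2^53 = -9007199254740992
Maximum: 2^53 - 1 = 9007199254740991



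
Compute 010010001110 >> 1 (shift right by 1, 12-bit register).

Original: 010010001110 (decimal 1166)
Shift right by 1 position
Drop the 1 low bit; fill with zero on the left
Result: 001001000111 (decimal 583)
Equivalent: 1166 >> 1 = 1166 ÷ 2^1 = 583



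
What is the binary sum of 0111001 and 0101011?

Add column by column from the right: bit + bit + carry-in; write the sum mod 2, carry 1 when the sum is 2 or 3.
carry:  1110110
        0111001
+       0101011
---------------
       01100100
(the carry out of the leftmost column, 0, becomes the leading bit)
Decimal check:
  0111001 = 32 + 16 + 8 + 1 = 57
  0101011 = 32 + 8 + 2 + 1 = 43
  57 + 43 = 100, and 01100100 = 64 + 32 + 4 = 100 ✓



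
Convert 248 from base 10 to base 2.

Using repeated division by 2:
248 ÷ 2 = 124 remainder 0
124 ÷ 2 = 62 remainder 0
62 ÷ 2 = 31 remainder 0
31 ÷ 2 = 15 remainder 1
15 ÷ 2 = 7 remainder 1
7 ÷ 2 = 3 remainder 1
3 ÷ 2 = 1 remainder 1
1 ÷ 2 = 0 remainder 1
Reading remainders bottom to top: 11111000

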